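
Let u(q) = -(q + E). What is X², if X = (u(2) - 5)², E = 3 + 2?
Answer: 20736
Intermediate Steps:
E = 5
u(q) = -5 - q (u(q) = -(q + 5) = -(5 + q) = -5 - q)
X = 144 (X = ((-5 - 1*2) - 5)² = ((-5 - 2) - 5)² = (-7 - 5)² = (-12)² = 144)
X² = 144² = 20736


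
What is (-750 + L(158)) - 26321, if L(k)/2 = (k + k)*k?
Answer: 72785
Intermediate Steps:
L(k) = 4*k² (L(k) = 2*((k + k)*k) = 2*((2*k)*k) = 2*(2*k²) = 4*k²)
(-750 + L(158)) - 26321 = (-750 + 4*158²) - 26321 = (-750 + 4*24964) - 26321 = (-750 + 99856) - 26321 = 99106 - 26321 = 72785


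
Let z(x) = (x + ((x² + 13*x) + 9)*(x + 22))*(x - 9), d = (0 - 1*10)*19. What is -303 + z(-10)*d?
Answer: -946123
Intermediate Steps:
d = -190 (d = (0 - 10)*19 = -10*19 = -190)
z(x) = (-9 + x)*(x + (22 + x)*(9 + x² + 13*x)) (z(x) = (x + (9 + x² + 13*x)*(22 + x))*(-9 + x) = (x + (22 + x)*(9 + x² + 13*x))*(-9 + x) = (-9 + x)*(x + (22 + x)*(9 + x² + 13*x)))
-303 + z(-10)*d = -303 + (-1782 + (-10)⁴ - 2466*(-10) - 19*(-10)² + 26*(-10)³)*(-190) = -303 + (-1782 + 10000 + 24660 - 19*100 + 26*(-1000))*(-190) = -303 + (-1782 + 10000 + 24660 - 1900 - 26000)*(-190) = -303 + 4978*(-190) = -303 - 945820 = -946123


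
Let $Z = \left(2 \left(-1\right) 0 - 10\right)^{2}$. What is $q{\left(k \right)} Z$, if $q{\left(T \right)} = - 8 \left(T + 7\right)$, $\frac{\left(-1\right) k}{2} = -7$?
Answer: $-16800$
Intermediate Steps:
$k = 14$ ($k = \left(-2\right) \left(-7\right) = 14$)
$q{\left(T \right)} = -56 - 8 T$ ($q{\left(T \right)} = - 8 \left(7 + T\right) = -56 - 8 T$)
$Z = 100$ ($Z = \left(\left(-2\right) 0 - 10\right)^{2} = \left(0 - 10\right)^{2} = \left(-10\right)^{2} = 100$)
$q{\left(k \right)} Z = \left(-56 - 112\right) 100 = \left(-168\right) 100 = -16800$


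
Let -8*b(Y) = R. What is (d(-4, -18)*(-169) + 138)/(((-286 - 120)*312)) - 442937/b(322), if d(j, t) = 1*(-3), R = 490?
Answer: 10687176411/1477840 ≈ 7231.6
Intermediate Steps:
b(Y) = -245/4 (b(Y) = -1/8*490 = -245/4)
d(j, t) = -3
(d(-4, -18)*(-169) + 138)/(((-286 - 120)*312)) - 442937/b(322) = (-3*(-169) + 138)/(((-286 - 120)*312)) - 442937/(-245/4) = (507 + 138)/((-406*312)) - 442937*(-4/245) = 645/(-126672) + 1771748/245 = 645*(-1/126672) + 1771748/245 = -215/42224 + 1771748/245 = 10687176411/1477840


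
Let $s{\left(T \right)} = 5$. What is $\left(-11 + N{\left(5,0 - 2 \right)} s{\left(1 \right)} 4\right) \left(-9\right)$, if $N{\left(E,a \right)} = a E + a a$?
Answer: $1179$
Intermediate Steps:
$N{\left(E,a \right)} = a^{2} + E a$ ($N{\left(E,a \right)} = E a + a^{2} = a^{2} + E a$)
$\left(-11 + N{\left(5,0 - 2 \right)} s{\left(1 \right)} 4\right) \left(-9\right) = \left(-11 + \left(0 - 2\right) \left(5 + \left(0 - 2\right)\right) 5 \cdot 4\right) \left(-9\right) = \left(-11 + - 2 \left(5 - 2\right) 5 \cdot 4\right) \left(-9\right) = \left(-11 + \left(-2\right) 3 \cdot 5 \cdot 4\right) \left(-9\right) = \left(-11 + \left(-6\right) 5 \cdot 4\right) \left(-9\right) = \left(-11 - 120\right) \left(-9\right) = \left(-131\right) \left(-9\right) = 1179$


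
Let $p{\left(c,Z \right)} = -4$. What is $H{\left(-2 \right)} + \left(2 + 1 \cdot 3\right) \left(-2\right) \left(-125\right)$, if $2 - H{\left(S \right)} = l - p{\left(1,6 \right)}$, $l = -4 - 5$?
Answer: $1257$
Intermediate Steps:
$l = -9$ ($l = -4 - 5 = -9$)
$H{\left(S \right)} = 7$ ($H{\left(S \right)} = 2 - \left(-9 - -4\right) = 2 - \left(-9 + 4\right) = 2 - -5 = 2 + 5 = 7$)
$H{\left(-2 \right)} + \left(2 + 1 \cdot 3\right) \left(-2\right) \left(-125\right) = 7 + \left(2 + 1 \cdot 3\right) \left(-2\right) \left(-125\right) = 7 + \left(2 + 3\right) \left(-2\right) \left(-125\right) = 7 + 5 \left(-2\right) \left(-125\right) = 7 - -1250 = 7 + 1250 = 1257$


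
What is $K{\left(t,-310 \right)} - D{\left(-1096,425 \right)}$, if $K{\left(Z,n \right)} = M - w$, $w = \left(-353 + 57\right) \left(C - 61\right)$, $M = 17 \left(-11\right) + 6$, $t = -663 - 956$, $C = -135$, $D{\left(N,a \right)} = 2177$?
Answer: $-60374$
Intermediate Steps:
$t = -1619$ ($t = -663 - 956 = -1619$)
$M = -181$ ($M = -187 + 6 = -181$)
$w = 58016$ ($w = \left(-353 + 57\right) \left(-135 - 61\right) = \left(-296\right) \left(-196\right) = 58016$)
$K{\left(Z,n \right)} = -58197$ ($K{\left(Z,n \right)} = -181 - 58016 = -58197$)
$K{\left(t,-310 \right)} - D{\left(-1096,425 \right)} = -58197 - 2177 = -60374$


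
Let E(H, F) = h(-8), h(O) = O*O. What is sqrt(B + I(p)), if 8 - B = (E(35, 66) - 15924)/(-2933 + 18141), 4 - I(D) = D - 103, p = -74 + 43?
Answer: sqrt(2125534714)/3802 ≈ 12.126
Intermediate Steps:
p = -31
h(O) = O**2
E(H, F) = 64 (E(H, F) = (-8)**2 = 64)
I(D) = 107 - D (I(D) = 4 - (D - 103) = 4 - (-103 + D) = 4 + (103 - D) = 107 - D)
B = 34381/3802 (B = 8 - (64 - 15924)/(-2933 + 18141) = 8 - (-15860)/15208 = 8 - 1*(-3965/3802) = 8 + 3965/3802 = 34381/3802 ≈ 9.0429)
sqrt(B + I(p)) = sqrt(34381/3802 + (107 - 1*(-31))) = sqrt(34381/3802 + (107 + 31)) = sqrt(34381/3802 + 138) = sqrt(559057/3802) = sqrt(2125534714)/3802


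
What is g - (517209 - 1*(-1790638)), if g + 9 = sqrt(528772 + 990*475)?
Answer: -2307856 + sqrt(999022) ≈ -2.3069e+6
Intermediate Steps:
g = -9 + sqrt(999022) (g = -9 + sqrt(528772 + 990*475) = -9 + sqrt(528772 + 470250) = -9 + sqrt(999022) ≈ 990.51)
g - (517209 - 1*(-1790638)) = (-9 + sqrt(999022)) - (517209 - 1*(-1790638)) = (-9 + sqrt(999022)) - (517209 + 1790638) = (-9 + sqrt(999022)) - 1*2307847 = (-9 + sqrt(999022)) - 2307847 = -2307856 + sqrt(999022)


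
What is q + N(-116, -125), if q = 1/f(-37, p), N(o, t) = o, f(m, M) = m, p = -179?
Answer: -4293/37 ≈ -116.03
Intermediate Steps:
q = -1/37 (q = 1/(-37) = -1/37 ≈ -0.027027)
q + N(-116, -125) = -1/37 - 116 = -4293/37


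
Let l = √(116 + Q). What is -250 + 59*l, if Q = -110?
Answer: -250 + 59*√6 ≈ -105.48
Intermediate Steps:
l = √6 (l = √(116 - 110) = √6 ≈ 2.4495)
-250 + 59*l = -250 + 59*√6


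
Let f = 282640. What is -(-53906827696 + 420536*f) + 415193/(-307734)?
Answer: -19988390320053689/307734 ≈ -6.4953e+10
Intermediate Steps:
-(-53906827696 + 420536*f) + 415193/(-307734) = -420536/(1/(-128186 + 282640)) + 415193/(-307734) = -420536/(1/154454) + 415193*(-1/307734) = -420536/1/154454 - 415193/307734 = -420536*154454 - 415193/307734 = -64953467344 - 415193/307734 = -19988390320053689/307734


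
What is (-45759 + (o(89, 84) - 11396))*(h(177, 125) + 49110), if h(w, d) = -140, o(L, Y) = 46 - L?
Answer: -2800986060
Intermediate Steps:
(-45759 + (o(89, 84) - 11396))*(h(177, 125) + 49110) = (-45759 + ((46 - 1*89) - 11396))*(-140 + 49110) = (-45759 + ((46 - 89) - 11396))*48970 = (-45759 + (-43 - 11396))*48970 = (-45759 - 11439)*48970 = -57198*48970 = -2800986060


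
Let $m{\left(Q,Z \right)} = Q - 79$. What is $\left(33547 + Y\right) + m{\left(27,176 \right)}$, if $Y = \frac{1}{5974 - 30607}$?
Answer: $\frac{825082334}{24633} \approx 33495.0$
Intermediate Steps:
$m{\left(Q,Z \right)} = -79 + Q$
$Y = - \frac{1}{24633}$ ($Y = \frac{1}{-24633} = - \frac{1}{24633} \approx -4.0596 \cdot 10^{-5}$)
$\left(33547 + Y\right) + m{\left(27,176 \right)} = \left(33547 - \frac{1}{24633}\right) + \left(-79 + 27\right) = \frac{826363250}{24633} - 52 = \frac{825082334}{24633}$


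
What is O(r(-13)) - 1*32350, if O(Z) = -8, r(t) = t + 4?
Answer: -32358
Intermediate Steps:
r(t) = 4 + t
O(r(-13)) - 1*32350 = -8 - 1*32350 = -8 - 32350 = -32358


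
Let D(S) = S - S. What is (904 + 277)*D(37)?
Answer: 0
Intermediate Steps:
D(S) = 0
(904 + 277)*D(37) = (904 + 277)*0 = 1181*0 = 0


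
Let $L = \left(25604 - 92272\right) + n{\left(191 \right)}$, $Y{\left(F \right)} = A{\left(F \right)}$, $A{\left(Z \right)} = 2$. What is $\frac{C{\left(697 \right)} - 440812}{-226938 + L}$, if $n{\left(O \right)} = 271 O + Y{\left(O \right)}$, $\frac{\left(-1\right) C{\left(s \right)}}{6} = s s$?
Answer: $\frac{3355666}{241843} \approx 13.875$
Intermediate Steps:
$C{\left(s \right)} = - 6 s^{2}$ ($C{\left(s \right)} = - 6 s s = - 6 s^{2}$)
$Y{\left(F \right)} = 2$
$n{\left(O \right)} = 2 + 271 O$ ($n{\left(O \right)} = 271 O + 2 = 2 + 271 O$)
$L = -14905$ ($L = \left(25604 - 92272\right) + \left(2 + 271 \cdot 191\right) = -66668 + \left(2 + 51761\right) = -66668 + 51763 = -14905$)
$\frac{C{\left(697 \right)} - 440812}{-226938 + L} = \frac{- 6 \cdot 697^{2} - 440812}{-226938 - 14905} = \frac{\left(-6\right) 485809 - 440812}{-241843} = \left(-2914854 - 440812\right) \left(- \frac{1}{241843}\right) = \left(-3355666\right) \left(- \frac{1}{241843}\right) = \frac{3355666}{241843}$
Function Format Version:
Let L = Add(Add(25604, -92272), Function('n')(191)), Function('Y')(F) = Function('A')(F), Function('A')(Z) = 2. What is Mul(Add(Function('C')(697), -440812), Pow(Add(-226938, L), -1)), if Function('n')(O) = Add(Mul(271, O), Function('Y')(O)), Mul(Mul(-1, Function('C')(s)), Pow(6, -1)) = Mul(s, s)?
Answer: Rational(3355666, 241843) ≈ 13.875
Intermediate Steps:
Function('C')(s) = Mul(-6, Pow(s, 2)) (Function('C')(s) = Mul(-6, Mul(s, s)) = Mul(-6, Pow(s, 2)))
Function('Y')(F) = 2
Function('n')(O) = Add(2, Mul(271, O)) (Function('n')(O) = Add(Mul(271, O), 2) = Add(2, Mul(271, O)))
L = -14905 (L = Add(Add(25604, -92272), Add(2, Mul(271, 191))) = Add(-66668, Add(2, 51761)) = Add(-66668, 51763) = -14905)
Mul(Add(Function('C')(697), -440812), Pow(Add(-226938, L), -1)) = Mul(Add(Mul(-6, Pow(697, 2)), -440812), Pow(Add(-226938, -14905), -1)) = Mul(Add(Mul(-6, 485809), -440812), Pow(-241843, -1)) = Mul(Add(-2914854, -440812), Rational(-1, 241843)) = Mul(-3355666, Rational(-1, 241843)) = Rational(3355666, 241843)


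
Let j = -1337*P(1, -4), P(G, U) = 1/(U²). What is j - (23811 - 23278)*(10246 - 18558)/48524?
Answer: 1502037/194096 ≈ 7.7386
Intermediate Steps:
P(G, U) = U⁻²
j = -1337/16 (j = -1337/(-4)² = -1337*1/16 = -1337/16 ≈ -83.563)
j - (23811 - 23278)*(10246 - 18558)/48524 = -1337/16 - (23811 - 23278)*(10246 - 18558)/48524 = -1337/16 - 533*(-8312)/48524 = -1337/16 - (-4430296)/48524 = -1337/16 - 1*(-1107574/12131) = -1337/16 + 1107574/12131 = 1502037/194096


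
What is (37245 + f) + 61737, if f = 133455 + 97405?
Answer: 329842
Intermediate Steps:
f = 230860
(37245 + f) + 61737 = (37245 + 230860) + 61737 = 268105 + 61737 = 329842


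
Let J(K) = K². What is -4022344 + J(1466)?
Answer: -1873188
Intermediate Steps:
-4022344 + J(1466) = -4022344 + 1466² = -4022344 + 2149156 = -1873188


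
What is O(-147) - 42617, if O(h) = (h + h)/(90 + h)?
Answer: -809625/19 ≈ -42612.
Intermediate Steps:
O(h) = 2*h/(90 + h) (O(h) = (2*h)/(90 + h) = 2*h/(90 + h))
O(-147) - 42617 = 2*(-147)/(90 - 147) - 42617 = 2*(-147)/(-57) - 42617 = 2*(-147)*(-1/57) - 42617 = 98/19 - 42617 = -809625/19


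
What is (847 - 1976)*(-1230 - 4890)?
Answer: 6909480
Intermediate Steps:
(847 - 1976)*(-1230 - 4890) = -1129*(-6120) = 6909480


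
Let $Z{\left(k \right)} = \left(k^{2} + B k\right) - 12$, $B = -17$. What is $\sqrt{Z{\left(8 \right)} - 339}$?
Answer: $3 i \sqrt{47} \approx 20.567 i$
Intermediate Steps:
$Z{\left(k \right)} = -12 + k^{2} - 17 k$ ($Z{\left(k \right)} = \left(k^{2} - 17 k\right) - 12 = -12 + k^{2} - 17 k$)
$\sqrt{Z{\left(8 \right)} - 339} = \sqrt{\left(-12 + 8^{2} - 136\right) - 339} = \sqrt{\left(-12 + 64 - 136\right) - 339} = \sqrt{-84 - 339} = \sqrt{-423} = 3 i \sqrt{47}$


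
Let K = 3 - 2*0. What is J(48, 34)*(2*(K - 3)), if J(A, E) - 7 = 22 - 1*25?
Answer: 0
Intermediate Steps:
K = 3 (K = 3 + 0 = 3)
J(A, E) = 4 (J(A, E) = 7 + (22 - 1*25) = 7 + (22 - 25) = 7 - 3 = 4)
J(48, 34)*(2*(K - 3)) = 4*(2*(3 - 3)) = 4*(2*0) = 4*0 = 0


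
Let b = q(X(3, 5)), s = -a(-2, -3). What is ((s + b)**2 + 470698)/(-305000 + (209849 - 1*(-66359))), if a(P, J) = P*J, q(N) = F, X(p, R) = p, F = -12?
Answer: -235511/14396 ≈ -16.359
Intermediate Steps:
q(N) = -12
a(P, J) = J*P
s = -6 (s = -(-3)*(-2) = -1*6 = -6)
b = -12
((s + b)**2 + 470698)/(-305000 + (209849 - 1*(-66359))) = ((-6 - 12)**2 + 470698)/(-305000 + (209849 - 1*(-66359))) = ((-18)**2 + 470698)/(-305000 + (209849 + 66359)) = (324 + 470698)/(-305000 + 276208) = 471022/(-28792) = 471022*(-1/28792) = -235511/14396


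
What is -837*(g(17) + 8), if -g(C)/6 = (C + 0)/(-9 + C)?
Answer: 15903/4 ≈ 3975.8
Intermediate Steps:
g(C) = -6*C/(-9 + C) (g(C) = -6*(C + 0)/(-9 + C) = -6*C/(-9 + C))
-837*(g(17) + 8) = -837*(-6*17/(-9 + 17) + 8) = -837*(-6*17/8 + 8) = -837*(-6*17*1/8 + 8) = -837*(-51/4 + 8) = -837*(-19/4) = 15903/4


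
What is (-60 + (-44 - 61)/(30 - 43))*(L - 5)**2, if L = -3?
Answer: -43200/13 ≈ -3323.1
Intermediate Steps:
(-60 + (-44 - 61)/(30 - 43))*(L - 5)**2 = (-60 + (-44 - 61)/(30 - 43))*(-3 - 5)**2 = (-60 - 105/(-13))*(-8)**2 = (-60 - 105*(-1/13))*64 = (-60 + 105/13)*64 = -675/13*64 = -43200/13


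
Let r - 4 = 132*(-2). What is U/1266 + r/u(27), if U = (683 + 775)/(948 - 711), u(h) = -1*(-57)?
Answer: -4329323/950133 ≈ -4.5565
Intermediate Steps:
u(h) = 57
U = 486/79 (U = 1458/237 = 1458*(1/237) = 486/79 ≈ 6.1519)
r = -260 (r = 4 + 132*(-2) = 4 - 264 = -260)
U/1266 + r/u(27) = (486/79)/1266 - 260/57 = (486/79)*(1/1266) - 260*1/57 = 81/16669 - 260/57 = -4329323/950133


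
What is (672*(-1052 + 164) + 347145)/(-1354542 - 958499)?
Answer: 249591/2313041 ≈ 0.10791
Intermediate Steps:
(672*(-1052 + 164) + 347145)/(-1354542 - 958499) = (672*(-888) + 347145)/(-2313041) = (-596736 + 347145)*(-1/2313041) = -249591*(-1/2313041) = 249591/2313041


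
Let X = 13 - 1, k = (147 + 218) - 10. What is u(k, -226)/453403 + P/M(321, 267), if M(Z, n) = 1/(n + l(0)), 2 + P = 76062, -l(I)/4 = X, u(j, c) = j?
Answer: 7552397247775/453403 ≈ 1.6657e+7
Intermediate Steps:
k = 355 (k = 365 - 10 = 355)
X = 12
l(I) = -48 (l(I) = -4*12 = -48)
P = 76060 (P = -2 + 76062 = 76060)
M(Z, n) = 1/(-48 + n) (M(Z, n) = 1/(n - 48) = 1/(-48 + n))
u(k, -226)/453403 + P/M(321, 267) = 355/453403 + 76060/(1/(-48 + 267)) = 355*(1/453403) + 76060/(1/219) = 355/453403 + 76060/(1/219) = 355/453403 + 76060*219 = 355/453403 + 16657140 = 7552397247775/453403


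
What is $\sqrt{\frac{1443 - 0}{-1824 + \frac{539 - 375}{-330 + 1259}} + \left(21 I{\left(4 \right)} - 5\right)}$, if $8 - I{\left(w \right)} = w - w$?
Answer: $\frac{\sqrt{116415674823727}}{847166} \approx 12.736$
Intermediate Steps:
$I{\left(w \right)} = 8$ ($I{\left(w \right)} = 8 - \left(w - w\right) = 8 - 0 = 8 + 0 = 8$)
$\sqrt{\frac{1443 - 0}{-1824 + \frac{539 - 375}{-330 + 1259}} + \left(21 I{\left(4 \right)} - 5\right)} = \sqrt{\frac{1443 - 0}{-1824 + \frac{539 - 375}{-330 + 1259}} + \left(21 \cdot 8 - 5\right)} = \sqrt{\frac{1443 + 0}{-1824 + \frac{164}{929}} + \left(168 - 5\right)} = \sqrt{\frac{1443}{-1824 + 164 \cdot \frac{1}{929}} + 163} = \sqrt{\frac{1443}{-1824 + \frac{164}{929}} + 163} = \sqrt{\frac{1443}{- \frac{1694332}{929}} + 163} = \sqrt{1443 \left(- \frac{929}{1694332}\right) + 163} = \sqrt{- \frac{1340547}{1694332} + 163} = \sqrt{\frac{274835569}{1694332}} = \frac{\sqrt{116415674823727}}{847166}$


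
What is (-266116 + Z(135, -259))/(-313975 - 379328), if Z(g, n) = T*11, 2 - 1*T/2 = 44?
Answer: 267040/693303 ≈ 0.38517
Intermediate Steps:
T = -84 (T = 4 - 2*44 = 4 - 88 = -84)
Z(g, n) = -924 (Z(g, n) = -84*11 = -924)
(-266116 + Z(135, -259))/(-313975 - 379328) = (-266116 - 924)/(-313975 - 379328) = -267040/(-693303) = -267040*(-1/693303) = 267040/693303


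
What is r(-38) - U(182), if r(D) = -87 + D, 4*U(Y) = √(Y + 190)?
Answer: -125 - √93/2 ≈ -129.82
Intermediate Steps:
U(Y) = √(190 + Y)/4 (U(Y) = √(Y + 190)/4 = √(190 + Y)/4)
r(-38) - U(182) = (-87 - 38) - √(190 + 182)/4 = -125 - √372/4 = -125 - 2*√93/4 = -125 - √93/2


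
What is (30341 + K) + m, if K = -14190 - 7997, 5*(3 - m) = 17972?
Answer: 22813/5 ≈ 4562.6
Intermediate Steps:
m = -17957/5 (m = 3 - ⅕*17972 = 3 - 17972/5 = -17957/5 ≈ -3591.4)
K = -22187
(30341 + K) + m = (30341 - 22187) - 17957/5 = 8154 - 17957/5 = 22813/5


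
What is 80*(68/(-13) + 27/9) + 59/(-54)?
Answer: -126047/702 ≈ -179.55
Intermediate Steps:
80*(68/(-13) + 27/9) + 59/(-54) = 80*(68*(-1/13) + 27*(1/9)) + 59*(-1/54) = 80*(-68/13 + 3) - 59/54 = 80*(-29/13) - 59/54 = -2320/13 - 59/54 = -126047/702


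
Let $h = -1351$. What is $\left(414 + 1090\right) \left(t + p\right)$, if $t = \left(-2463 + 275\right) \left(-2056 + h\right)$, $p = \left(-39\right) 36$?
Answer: $11209480448$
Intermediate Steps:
$p = -1404$
$t = 7454516$ ($t = \left(-2463 + 275\right) \left(-2056 - 1351\right) = \left(-2188\right) \left(-3407\right) = 7454516$)
$\left(414 + 1090\right) \left(t + p\right) = \left(414 + 1090\right) \left(7454516 - 1404\right) = 1504 \cdot 7453112 = 11209480448$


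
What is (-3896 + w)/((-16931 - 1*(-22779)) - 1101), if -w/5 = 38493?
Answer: -196361/4747 ≈ -41.365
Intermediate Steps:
w = -192465 (w = -5*38493 = -192465)
(-3896 + w)/((-16931 - 1*(-22779)) - 1101) = (-3896 - 192465)/((-16931 - 1*(-22779)) - 1101) = -196361/((-16931 + 22779) - 1101) = -196361/(5848 - 1101) = -196361/4747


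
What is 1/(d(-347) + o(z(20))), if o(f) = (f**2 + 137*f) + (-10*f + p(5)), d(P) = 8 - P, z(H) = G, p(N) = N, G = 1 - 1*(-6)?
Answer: 1/1298 ≈ 0.00077042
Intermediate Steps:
G = 7 (G = 1 + 6 = 7)
z(H) = 7
o(f) = 5 + f**2 + 127*f (o(f) = (f**2 + 137*f) + (-10*f + 5) = (f**2 + 137*f) + (5 - 10*f) = 5 + f**2 + 127*f)
1/(d(-347) + o(z(20))) = 1/((8 - 1*(-347)) + (5 + 7**2 + 127*7)) = 1/((8 + 347) + (5 + 49 + 889)) = 1/(355 + 943) = 1/1298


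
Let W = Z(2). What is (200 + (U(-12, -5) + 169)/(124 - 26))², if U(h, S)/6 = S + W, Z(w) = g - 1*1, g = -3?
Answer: 388681225/9604 ≈ 40471.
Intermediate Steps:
Z(w) = -4 (Z(w) = -3 - 1*1 = -3 - 1 = -4)
W = -4
U(h, S) = -24 + 6*S (U(h, S) = 6*(S - 4) = 6*(-4 + S) = -24 + 6*S)
(200 + (U(-12, -5) + 169)/(124 - 26))² = (200 + ((-24 + 6*(-5)) + 169)/(124 - 26))² = (200 + ((-24 - 30) + 169)/98)² = (200 + (-54 + 169)*(1/98))² = (200 + 115*(1/98))² = (200 + 115/98)² = (19715/98)² = 388681225/9604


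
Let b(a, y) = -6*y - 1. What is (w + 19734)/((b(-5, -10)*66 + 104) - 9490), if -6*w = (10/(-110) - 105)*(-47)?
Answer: -156014/45309 ≈ -3.4433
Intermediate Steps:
b(a, y) = -1 - 6*y
w = -27166/33 (w = -(10/(-110) - 105)*(-47)/6 = -(10*(-1/110) - 105)*(-47)/6 = -(-1/11 - 105)*(-47)/6 = -(-578)*(-47)/33 = -1/6*54332/11 = -27166/33 ≈ -823.21)
(w + 19734)/((b(-5, -10)*66 + 104) - 9490) = (-27166/33 + 19734)/(((-1 - 6*(-10))*66 + 104) - 9490) = 624056/(33*(((-1 + 60)*66 + 104) - 9490)) = 624056/(33*((59*66 + 104) - 9490)) = 624056/(33*((3894 + 104) - 9490)) = 624056/(33*(3998 - 9490)) = (624056/33)/(-5492) = (624056/33)*(-1/5492) = -156014/45309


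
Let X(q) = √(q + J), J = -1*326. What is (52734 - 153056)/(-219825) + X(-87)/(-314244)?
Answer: 100322/219825 - I*√413/314244 ≈ 0.45637 - 6.4671e-5*I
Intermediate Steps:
J = -326
X(q) = √(-326 + q) (X(q) = √(q - 326) = √(-326 + q))
(52734 - 153056)/(-219825) + X(-87)/(-314244) = (52734 - 153056)/(-219825) + √(-326 - 87)/(-314244) = -100322*(-1/219825) + √(-413)*(-1/314244) = 100322/219825 + (I*√413)*(-1/314244) = 100322/219825 - I*√413/314244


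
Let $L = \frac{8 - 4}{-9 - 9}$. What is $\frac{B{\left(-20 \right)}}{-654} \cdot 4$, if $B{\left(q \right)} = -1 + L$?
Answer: $\frac{22}{2943} \approx 0.0074754$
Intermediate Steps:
$L = - \frac{2}{9}$ ($L = \frac{4}{-18} = 4 \left(- \frac{1}{18}\right) = - \frac{2}{9} \approx -0.22222$)
$B{\left(q \right)} = - \frac{11}{9}$ ($B{\left(q \right)} = -1 - \frac{2}{9} = - \frac{11}{9}$)
$\frac{B{\left(-20 \right)}}{-654} \cdot 4 = - \frac{11}{9 \left(-654\right)} 4 = \left(- \frac{11}{9}\right) \left(- \frac{1}{654}\right) 4 = \frac{11}{5886} \cdot 4 = \frac{22}{2943}$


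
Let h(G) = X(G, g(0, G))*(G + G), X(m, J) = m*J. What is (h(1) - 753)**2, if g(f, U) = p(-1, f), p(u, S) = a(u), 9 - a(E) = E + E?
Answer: 534361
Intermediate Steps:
a(E) = 9 - 2*E (a(E) = 9 - (E + E) = 9 - 2*E)
p(u, S) = 9 - 2*u
g(f, U) = 11 (g(f, U) = 9 - 2*(-1) = 9 + 2 = 11)
X(m, J) = J*m
h(G) = 22*G**2 (h(G) = (11*G)*(G + G) = (11*G)*(2*G) = 22*G**2)
(h(1) - 753)**2 = (22*1**2 - 753)**2 = (22*1 - 753)**2 = (22 - 753)**2 = (-731)**2 = 534361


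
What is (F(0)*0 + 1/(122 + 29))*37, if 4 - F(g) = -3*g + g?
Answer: 37/151 ≈ 0.24503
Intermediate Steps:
F(g) = 4 + 2*g (F(g) = 4 - (-3*g + g) = 4 - (-2)*g = 4 + 2*g)
(F(0)*0 + 1/(122 + 29))*37 = ((4 + 2*0)*0 + 1/(122 + 29))*37 = ((4 + 0)*0 + 1/151)*37 = (4*0 + 1/151)*37 = (0 + 1/151)*37 = (1/151)*37 = 37/151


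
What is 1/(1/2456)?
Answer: 2456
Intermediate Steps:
1/(1/2456) = 2456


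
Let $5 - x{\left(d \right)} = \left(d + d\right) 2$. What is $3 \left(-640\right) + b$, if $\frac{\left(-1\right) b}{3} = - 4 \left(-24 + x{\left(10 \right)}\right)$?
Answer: $-2628$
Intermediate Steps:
$x{\left(d \right)} = 5 - 4 d$ ($x{\left(d \right)} = 5 - \left(d + d\right) 2 = 5 - 2 d 2 = 5 - 4 d$)
$b = -708$ ($b = - 3 \left(- 4 \left(-24 + \left(5 - 40\right)\right)\right) = - 3 \left(- 4 \left(-24 - 35\right)\right) = - 3 \left(\left(-4\right) \left(-59\right)\right) = \left(-3\right) 236 = -708$)
$3 \left(-640\right) + b = 3 \left(-640\right) - 708 = -1920 - 708 = -2628$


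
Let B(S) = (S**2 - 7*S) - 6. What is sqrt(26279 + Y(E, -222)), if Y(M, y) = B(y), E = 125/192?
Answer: sqrt(77111) ≈ 277.69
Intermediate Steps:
B(S) = -6 + S**2 - 7*S
E = 125/192 (E = 125*(1/192) = 125/192 ≈ 0.65104)
Y(M, y) = -6 + y**2 - 7*y
sqrt(26279 + Y(E, -222)) = sqrt(26279 + (-6 + (-222)**2 - 7*(-222))) = sqrt(26279 + (-6 + 49284 + 1554)) = sqrt(26279 + 50832) = sqrt(77111)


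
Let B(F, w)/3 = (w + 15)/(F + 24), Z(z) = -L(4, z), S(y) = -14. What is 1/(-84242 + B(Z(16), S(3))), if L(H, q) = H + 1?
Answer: -19/1600595 ≈ -1.1871e-5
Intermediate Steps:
L(H, q) = 1 + H
Z(z) = -5 (Z(z) = -(1 + 4) = -1*5 = -5)
B(F, w) = 3*(15 + w)/(24 + F) (B(F, w) = 3*((w + 15)/(F + 24)) = 3*((15 + w)/(24 + F)) = 3*(15 + w)/(24 + F))
1/(-84242 + B(Z(16), S(3))) = 1/(-84242 + 3*(15 - 14)/(24 - 5)) = 1/(-84242 + 3*1/19) = 1/(-84242 + 3*(1/19)*1) = 1/(-84242 + 3/19) = 1/(-1600595/19) = -19/1600595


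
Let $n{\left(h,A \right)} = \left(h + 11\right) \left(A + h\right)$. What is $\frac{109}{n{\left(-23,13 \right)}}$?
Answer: $\frac{109}{120} \approx 0.90833$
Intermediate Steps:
$n{\left(h,A \right)} = \left(11 + h\right) \left(A + h\right)$
$\frac{109}{n{\left(-23,13 \right)}} = \frac{109}{\left(-23\right)^{2} + 11 \cdot 13 + 11 \left(-23\right) + 13 \left(-23\right)} = \frac{109}{529 + 143 - 253 - 299} = \frac{109}{120}$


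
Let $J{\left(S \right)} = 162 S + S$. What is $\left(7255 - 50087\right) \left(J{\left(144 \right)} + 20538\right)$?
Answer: $-1885036320$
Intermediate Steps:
$J{\left(S \right)} = 163 S$
$\left(7255 - 50087\right) \left(J{\left(144 \right)} + 20538\right) = \left(7255 - 50087\right) \left(163 \cdot 144 + 20538\right) = - 42832 \left(23472 + 20538\right) = \left(-42832\right) 44010 = -1885036320$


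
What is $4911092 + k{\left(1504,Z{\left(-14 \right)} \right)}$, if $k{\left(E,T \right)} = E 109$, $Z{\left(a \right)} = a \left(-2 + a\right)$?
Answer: $5075028$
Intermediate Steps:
$k{\left(E,T \right)} = 109 E$
$4911092 + k{\left(1504,Z{\left(-14 \right)} \right)} = 4911092 + 109 \cdot 1504 = 4911092 + 163936 = 5075028$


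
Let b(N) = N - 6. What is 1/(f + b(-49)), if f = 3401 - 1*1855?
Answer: 1/1491 ≈ 0.00067069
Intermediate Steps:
b(N) = -6 + N
f = 1546 (f = 3401 - 1855 = 1546)
1/(f + b(-49)) = 1/(1546 + (-6 - 49)) = 1/(1546 - 55) = 1/1491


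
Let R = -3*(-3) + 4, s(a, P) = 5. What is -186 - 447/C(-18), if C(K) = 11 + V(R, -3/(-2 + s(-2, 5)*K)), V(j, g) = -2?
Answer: -707/3 ≈ -235.67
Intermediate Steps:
R = 13 (R = 9 + 4 = 13)
C(K) = 9 (C(K) = 11 - 2 = 9)
-186 - 447/C(-18) = -186 - 447/9 = -186 - 447*1/9 = -186 - 149/3 = -707/3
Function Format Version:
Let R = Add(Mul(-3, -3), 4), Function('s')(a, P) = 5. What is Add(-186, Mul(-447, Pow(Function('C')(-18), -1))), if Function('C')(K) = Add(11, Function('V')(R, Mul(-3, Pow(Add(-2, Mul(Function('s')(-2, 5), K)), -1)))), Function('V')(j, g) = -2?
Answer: Rational(-707, 3) ≈ -235.67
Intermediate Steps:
R = 13 (R = Add(9, 4) = 13)
Function('C')(K) = 9 (Function('C')(K) = Add(11, -2) = 9)
Add(-186, Mul(-447, Pow(Function('C')(-18), -1))) = Add(-186, Mul(-447, Pow(9, -1))) = Add(-186, Mul(-447, Rational(1, 9))) = Add(-186, Rational(-149, 3)) = Rational(-707, 3)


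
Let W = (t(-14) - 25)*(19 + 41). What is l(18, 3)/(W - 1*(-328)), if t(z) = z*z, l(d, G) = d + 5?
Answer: 23/10588 ≈ 0.0021723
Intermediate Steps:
l(d, G) = 5 + d
t(z) = z²
W = 10260 (W = ((-14)² - 25)*(19 + 41) = (196 - 25)*60 = 171*60 = 10260)
l(18, 3)/(W - 1*(-328)) = (5 + 18)/(10260 - 1*(-328)) = 23/(10260 + 328) = 23/10588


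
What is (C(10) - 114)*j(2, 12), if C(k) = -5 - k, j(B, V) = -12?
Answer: 1548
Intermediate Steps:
(C(10) - 114)*j(2, 12) = ((-5 - 1*10) - 114)*(-12) = ((-5 - 10) - 114)*(-12) = (-15 - 114)*(-12) = -129*(-12) = 1548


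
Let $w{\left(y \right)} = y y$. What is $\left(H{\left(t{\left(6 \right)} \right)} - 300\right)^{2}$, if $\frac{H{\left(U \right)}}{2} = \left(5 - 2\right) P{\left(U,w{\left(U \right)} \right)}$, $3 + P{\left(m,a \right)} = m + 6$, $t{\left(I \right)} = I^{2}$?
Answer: $4356$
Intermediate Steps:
$w{\left(y \right)} = y^{2}$
$P{\left(m,a \right)} = 3 + m$ ($P{\left(m,a \right)} = -3 + \left(m + 6\right) = -3 + \left(6 + m\right) = 3 + m$)
$H{\left(U \right)} = 18 + 6 U$ ($H{\left(U \right)} = 2 \left(5 - 2\right) \left(3 + U\right) = 2 \cdot 3 \left(3 + U\right) = 2 \left(9 + 3 U\right) = 18 + 6 U$)
$\left(H{\left(t{\left(6 \right)} \right)} - 300\right)^{2} = \left(\left(18 + 6 \cdot 6^{2}\right) - 300\right)^{2} = \left(\left(18 + 6 \cdot 36\right) - 300\right)^{2} = \left(\left(18 + 216\right) - 300\right)^{2} = \left(234 - 300\right)^{2} = \left(-66\right)^{2} = 4356$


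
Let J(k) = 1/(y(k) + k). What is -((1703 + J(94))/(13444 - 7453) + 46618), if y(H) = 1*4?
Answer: -27370433819/587118 ≈ -46618.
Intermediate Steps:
y(H) = 4
J(k) = 1/(4 + k)
-((1703 + J(94))/(13444 - 7453) + 46618) = -((1703 + 1/(4 + 94))/(13444 - 7453) + 46618) = -((1703 + 1/98)/5991 + 46618) = -((1703 + 1/98)*(1/5991) + 46618) = -((166895/98)*(1/5991) + 46618) = -(166895/587118 + 46618) = -1*27370433819/587118 = -27370433819/587118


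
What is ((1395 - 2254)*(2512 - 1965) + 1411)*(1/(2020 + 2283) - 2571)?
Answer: 5182600727544/4303 ≈ 1.2044e+9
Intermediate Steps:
((1395 - 2254)*(2512 - 1965) + 1411)*(1/(2020 + 2283) - 2571) = (-859*547 + 1411)*(1/4303 - 2571) = (-469873 + 1411)*(1/4303 - 2571) = -468462*(-11063012/4303) = 5182600727544/4303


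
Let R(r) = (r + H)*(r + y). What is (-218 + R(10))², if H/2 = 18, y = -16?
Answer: 244036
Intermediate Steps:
H = 36 (H = 2*18 = 36)
R(r) = (-16 + r)*(36 + r) (R(r) = (r + 36)*(r - 16) = (36 + r)*(-16 + r) = (-16 + r)*(36 + r))
(-218 + R(10))² = (-218 + (-576 + 10² + 20*10))² = (-218 + (-576 + 100 + 200))² = (-218 - 276)² = (-494)² = 244036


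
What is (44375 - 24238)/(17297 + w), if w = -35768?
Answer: -20137/18471 ≈ -1.0902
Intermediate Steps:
(44375 - 24238)/(17297 + w) = (44375 - 24238)/(17297 - 35768) = 20137/(-18471) = 20137*(-1/18471) = -20137/18471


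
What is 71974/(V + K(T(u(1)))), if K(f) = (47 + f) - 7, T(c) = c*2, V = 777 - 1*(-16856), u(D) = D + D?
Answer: 71974/17677 ≈ 4.0716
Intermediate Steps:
u(D) = 2*D
V = 17633 (V = 777 + 16856 = 17633)
T(c) = 2*c
K(f) = 40 + f
71974/(V + K(T(u(1)))) = 71974/(17633 + (40 + 2*(2*1))) = 71974/(17633 + (40 + 2*2)) = 71974/(17633 + (40 + 4)) = 71974/(17633 + 44) = 71974/17677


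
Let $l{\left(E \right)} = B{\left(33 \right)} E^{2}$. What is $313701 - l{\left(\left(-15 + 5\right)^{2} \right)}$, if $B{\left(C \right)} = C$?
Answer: $-16299$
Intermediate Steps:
$l{\left(E \right)} = 33 E^{2}$
$313701 - l{\left(\left(-15 + 5\right)^{2} \right)} = 313701 - 33 \left(\left(-15 + 5\right)^{2}\right)^{2} = 313701 - 33 \left(\left(-10\right)^{2}\right)^{2} = 313701 - 33 \cdot 100^{2} = 313701 - 33 \cdot 10000 = 313701 - 330000 = -16299$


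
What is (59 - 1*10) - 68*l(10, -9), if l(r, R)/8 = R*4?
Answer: 19633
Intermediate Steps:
l(r, R) = 32*R (l(r, R) = 8*(R*4) = 8*(4*R) = 32*R)
(59 - 1*10) - 68*l(10, -9) = (59 - 1*10) - 2176*(-9) = (59 - 10) - 68*(-288) = 49 + 19584 = 19633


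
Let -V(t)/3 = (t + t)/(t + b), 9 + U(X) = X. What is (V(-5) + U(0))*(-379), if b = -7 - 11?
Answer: 89823/23 ≈ 3905.3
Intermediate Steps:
U(X) = -9 + X
b = -18
V(t) = -6*t/(-18 + t) (V(t) = -3*(t + t)/(t - 18) = -3*2*t/(-18 + t) = -6*t/(-18 + t))
(V(-5) + U(0))*(-379) = (-6*(-5)/(-18 - 5) + (-9 + 0))*(-379) = (-6*(-5)/(-23) - 9)*(-379) = (-6*(-5)*(-1/23) - 9)*(-379) = (-30/23 - 9)*(-379) = -237/23*(-379) = 89823/23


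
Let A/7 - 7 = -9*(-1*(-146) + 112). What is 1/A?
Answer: -1/16205 ≈ -6.1709e-5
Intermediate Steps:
A = -16205 (A = 49 + 7*(-9*(-1*(-146) + 112)) = 49 + 7*(-9*(146 + 112)) = 49 + 7*(-9*258) = 49 + 7*(-2322) = 49 - 16254 = -16205)
1/A = 1/(-16205) = -1/16205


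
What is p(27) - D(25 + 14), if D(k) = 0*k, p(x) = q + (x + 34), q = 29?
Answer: 90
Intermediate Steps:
p(x) = 63 + x (p(x) = 29 + (x + 34) = 29 + (34 + x) = 63 + x)
D(k) = 0
p(27) - D(25 + 14) = (63 + 27) - 1*0 = 90 + 0 = 90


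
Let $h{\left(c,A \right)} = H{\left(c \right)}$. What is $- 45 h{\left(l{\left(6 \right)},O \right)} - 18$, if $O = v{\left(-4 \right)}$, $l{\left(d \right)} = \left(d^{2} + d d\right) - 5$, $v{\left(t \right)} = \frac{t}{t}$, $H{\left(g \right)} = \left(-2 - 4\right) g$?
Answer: $18072$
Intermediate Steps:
$H{\left(g \right)} = - 6 g$
$v{\left(t \right)} = 1$
$l{\left(d \right)} = -5 + 2 d^{2}$ ($l{\left(d \right)} = \left(d^{2} + d^{2}\right) - 5 = 2 d^{2} - 5 = -5 + 2 d^{2}$)
$O = 1$
$h{\left(c,A \right)} = - 6 c$
$- 45 h{\left(l{\left(6 \right)},O \right)} - 18 = - 45 \left(- 6 \left(-5 + 2 \cdot 6^{2}\right)\right) - 18 = - 45 \left(- 6 \left(-5 + 2 \cdot 36\right)\right) - 18 = - 45 \left(- 6 \left(-5 + 72\right)\right) - 18 = - 45 \left(\left(-6\right) 67\right) - 18 = \left(-45\right) \left(-402\right) - 18 = 18090 - 18 = 18072$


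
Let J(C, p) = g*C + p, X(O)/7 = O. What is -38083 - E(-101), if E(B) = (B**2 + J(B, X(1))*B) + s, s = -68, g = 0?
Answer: -47509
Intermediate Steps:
X(O) = 7*O
J(C, p) = p (J(C, p) = 0*C + p = 0 + p = p)
E(B) = -68 + B**2 + 7*B (E(B) = (B**2 + (7*1)*B) - 68 = (B**2 + 7*B) - 68 = -68 + B**2 + 7*B)
-38083 - E(-101) = -38083 - (-68 + (-101)**2 + 7*(-101)) = -38083 - (-68 + 10201 - 707) = -38083 - 1*9426 = -38083 - 9426 = -47509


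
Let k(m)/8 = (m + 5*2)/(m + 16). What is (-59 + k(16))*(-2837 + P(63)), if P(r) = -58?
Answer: 303975/2 ≈ 1.5199e+5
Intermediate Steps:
k(m) = 8*(10 + m)/(16 + m) (k(m) = 8*((m + 5*2)/(m + 16)) = 8*((m + 10)/(16 + m)) = 8*((10 + m)/(16 + m)) = 8*(10 + m)/(16 + m))
(-59 + k(16))*(-2837 + P(63)) = (-59 + 8*(10 + 16)/(16 + 16))*(-2837 - 58) = (-59 + 8*26/32)*(-2895) = (-59 + 8*(1/32)*26)*(-2895) = (-59 + 13/2)*(-2895) = -105/2*(-2895) = 303975/2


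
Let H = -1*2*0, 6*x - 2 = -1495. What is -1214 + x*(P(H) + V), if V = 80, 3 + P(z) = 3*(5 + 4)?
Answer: -81278/3 ≈ -27093.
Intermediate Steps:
x = -1493/6 (x = ⅓ + (⅙)*(-1495) = ⅓ - 1495/6 = -1493/6 ≈ -248.83)
H = 0 (H = -2*0 = 0)
P(z) = 24 (P(z) = -3 + 3*(5 + 4) = -3 + 3*9 = -3 + 27 = 24)
-1214 + x*(P(H) + V) = -1214 - 1493*(24 + 80)/6 = -1214 - 1493/6*104 = -1214 - 77636/3 = -81278/3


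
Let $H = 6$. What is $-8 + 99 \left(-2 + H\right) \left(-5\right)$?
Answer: $-1988$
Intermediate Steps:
$-8 + 99 \left(-2 + H\right) \left(-5\right) = -8 + 99 \left(-2 + 6\right) \left(-5\right) = -8 + 99 \cdot 4 \left(-5\right) = -8 + 99 \left(-20\right) = -8 - 1980 = -1988$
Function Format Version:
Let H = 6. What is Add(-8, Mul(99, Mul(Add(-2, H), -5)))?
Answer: -1988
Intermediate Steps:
Add(-8, Mul(99, Mul(Add(-2, H), -5))) = Add(-8, Mul(99, Mul(Add(-2, 6), -5))) = Add(-8, Mul(99, Mul(4, -5))) = Add(-8, Mul(99, -20)) = Add(-8, -1980) = -1988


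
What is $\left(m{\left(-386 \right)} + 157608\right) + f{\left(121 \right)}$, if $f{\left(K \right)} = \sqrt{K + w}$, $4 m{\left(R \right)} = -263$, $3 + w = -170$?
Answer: $\frac{630169}{4} + 2 i \sqrt{13} \approx 1.5754 \cdot 10^{5} + 7.2111 i$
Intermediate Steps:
$w = -173$ ($w = -3 - 170 = -173$)
$m{\left(R \right)} = - \frac{263}{4}$ ($m{\left(R \right)} = \frac{1}{4} \left(-263\right) = - \frac{263}{4}$)
$f{\left(K \right)} = \sqrt{-173 + K}$ ($f{\left(K \right)} = \sqrt{K - 173} = \sqrt{-173 + K}$)
$\left(m{\left(-386 \right)} + 157608\right) + f{\left(121 \right)} = \left(- \frac{263}{4} + 157608\right) + \sqrt{-173 + 121} = \frac{630169}{4} + \sqrt{-52} = \frac{630169}{4} + 2 i \sqrt{13}$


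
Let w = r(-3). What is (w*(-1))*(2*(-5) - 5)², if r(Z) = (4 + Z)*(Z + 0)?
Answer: 675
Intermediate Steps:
r(Z) = Z*(4 + Z) (r(Z) = (4 + Z)*Z = Z*(4 + Z))
w = -3 (w = -3*(4 - 3) = -3*1 = -3)
(w*(-1))*(2*(-5) - 5)² = (-3*(-1))*(2*(-5) - 5)² = 3*(-10 - 5)² = 3*(-15)² = 3*225 = 675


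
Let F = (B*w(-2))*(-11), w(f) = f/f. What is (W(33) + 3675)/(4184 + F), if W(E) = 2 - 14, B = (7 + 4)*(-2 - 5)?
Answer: 407/559 ≈ 0.72809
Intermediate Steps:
w(f) = 1
B = -77 (B = 11*(-7) = -77)
W(E) = -12
F = 847 (F = -77*1*(-11) = -77*(-11) = 847)
(W(33) + 3675)/(4184 + F) = (-12 + 3675)/(4184 + 847) = 3663/5031 = 3663*(1/5031) = 407/559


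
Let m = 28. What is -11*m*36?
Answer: -11088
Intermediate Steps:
-11*m*36 = -11*28*36 = -308*36 = -1*11088 = -11088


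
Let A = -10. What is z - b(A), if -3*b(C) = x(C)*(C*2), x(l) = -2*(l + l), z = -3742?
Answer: -12026/3 ≈ -4008.7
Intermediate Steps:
x(l) = -4*l
b(C) = 8*C²/3 (b(C) = -(-4*C)*C*2/3 = -(-4*C)*2*C/3 = -(-8)*C²/3 = 8*C²/3)
z - b(A) = -3742 - 8*(-10)²/3 = -3742 - 8*100/3 = -3742 - 1*800/3 = -3742 - 800/3 = -12026/3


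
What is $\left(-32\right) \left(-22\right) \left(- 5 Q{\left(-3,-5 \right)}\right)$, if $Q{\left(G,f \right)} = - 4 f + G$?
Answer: $-59840$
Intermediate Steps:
$Q{\left(G,f \right)} = G - 4 f$
$\left(-32\right) \left(-22\right) \left(- 5 Q{\left(-3,-5 \right)}\right) = \left(-32\right) \left(-22\right) \left(- 5 \left(-3 - -20\right)\right) = 704 \left(- 5 \left(-3 + 20\right)\right) = 704 \left(\left(-5\right) 17\right) = 704 \left(-85\right) = -59840$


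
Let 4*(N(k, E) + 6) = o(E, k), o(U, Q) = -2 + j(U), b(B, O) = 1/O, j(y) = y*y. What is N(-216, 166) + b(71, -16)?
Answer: 110119/16 ≈ 6882.4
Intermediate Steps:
j(y) = y**2
o(U, Q) = -2 + U**2
N(k, E) = -13/2 + E**2/4 (N(k, E) = -6 + (-2 + E**2)/4 = -6 + (-1/2 + E**2/4) = -13/2 + E**2/4)
N(-216, 166) + b(71, -16) = (-13/2 + (1/4)*166**2) + 1/(-16) = (-13/2 + (1/4)*27556) - 1/16 = (-13/2 + 6889) - 1/16 = 13765/2 - 1/16 = 110119/16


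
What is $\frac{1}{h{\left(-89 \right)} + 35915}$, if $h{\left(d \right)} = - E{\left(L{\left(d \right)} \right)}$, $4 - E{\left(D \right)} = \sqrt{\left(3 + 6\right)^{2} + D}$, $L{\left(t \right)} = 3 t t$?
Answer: $\frac{35911}{1289576077} - \frac{2 \sqrt{5961}}{1289576077} \approx 2.7727 \cdot 10^{-5}$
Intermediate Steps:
$L{\left(t \right)} = 3 t^{2}$
$E{\left(D \right)} = 4 - \sqrt{81 + D}$ ($E{\left(D \right)} = 4 - \sqrt{\left(3 + 6\right)^{2} + D} = 4 - \sqrt{9^{2} + D} = 4 - \sqrt{81 + D}$)
$h{\left(d \right)} = -4 + \sqrt{81 + 3 d^{2}}$ ($h{\left(d \right)} = - (4 - \sqrt{81 + 3 d^{2}}) = -4 + \sqrt{81 + 3 d^{2}}$)
$\frac{1}{h{\left(-89 \right)} + 35915} = \frac{1}{\left(-4 + \sqrt{81 + 3 \left(-89\right)^{2}}\right) + 35915} = \frac{1}{\left(-4 + \sqrt{81 + 3 \cdot 7921}\right) + 35915} = \frac{1}{\left(-4 + \sqrt{81 + 23763}\right) + 35915} = \frac{1}{\left(-4 + \sqrt{23844}\right) + 35915} = \frac{1}{\left(-4 + 2 \sqrt{5961}\right) + 35915} = \frac{1}{35911 + 2 \sqrt{5961}}$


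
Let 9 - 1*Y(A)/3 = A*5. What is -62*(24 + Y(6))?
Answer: 2418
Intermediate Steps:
Y(A) = 27 - 15*A (Y(A) = 27 - 3*A*5 = 27 - 15*A)
-62*(24 + Y(6)) = -62*(24 + (27 - 15*6)) = -62*(24 + (27 - 90)) = -62*(24 - 63) = -62*(-39) = 2418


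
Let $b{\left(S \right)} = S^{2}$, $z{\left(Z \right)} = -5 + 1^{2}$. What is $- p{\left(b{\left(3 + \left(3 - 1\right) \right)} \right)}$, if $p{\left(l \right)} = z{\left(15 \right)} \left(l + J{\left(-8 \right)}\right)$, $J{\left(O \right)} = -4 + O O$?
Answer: $340$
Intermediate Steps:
$z{\left(Z \right)} = -4$ ($z{\left(Z \right)} = -5 + 1 = -4$)
$J{\left(O \right)} = -4 + O^{2}$
$p{\left(l \right)} = -240 - 4 l$ ($p{\left(l \right)} = - 4 \left(l - \left(4 - \left(-8\right)^{2}\right)\right) = - 4 \left(l + \left(-4 + 64\right)\right) = - 4 \left(l + 60\right) = - 4 \left(60 + l\right) = -240 - 4 l$)
$- p{\left(b{\left(3 + \left(3 - 1\right) \right)} \right)} = - (-240 - 4 \left(3 + \left(3 - 1\right)\right)^{2}) = - (-240 - 4 \left(3 + 2\right)^{2}) = - (-240 - 4 \cdot 5^{2}) = - (-240 - 100) = \left(-1\right) \left(-340\right) = 340$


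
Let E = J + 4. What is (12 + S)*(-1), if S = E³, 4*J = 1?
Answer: -5681/64 ≈ -88.766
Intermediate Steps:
J = ¼ (J = (¼)*1 = ¼ ≈ 0.25000)
E = 17/4 (E = ¼ + 4 = 17/4 ≈ 4.2500)
S = 4913/64 (S = (17/4)³ = 4913/64 ≈ 76.766)
(12 + S)*(-1) = (12 + 4913/64)*(-1) = (5681/64)*(-1) = -5681/64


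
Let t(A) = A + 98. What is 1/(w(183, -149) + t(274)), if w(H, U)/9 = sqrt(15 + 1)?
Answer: 1/408 ≈ 0.0024510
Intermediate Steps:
w(H, U) = 36 (w(H, U) = 9*sqrt(15 + 1) = 9*sqrt(16) = 9*4 = 36)
t(A) = 98 + A
1/(w(183, -149) + t(274)) = 1/(36 + (98 + 274)) = 1/(36 + 372) = 1/408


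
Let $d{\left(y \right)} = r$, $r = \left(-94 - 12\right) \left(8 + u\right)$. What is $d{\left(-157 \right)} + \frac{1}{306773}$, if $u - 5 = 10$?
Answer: $- \frac{747912573}{306773} \approx -2438.0$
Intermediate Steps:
$u = 15$ ($u = 5 + 10 = 15$)
$r = -2438$ ($r = \left(-94 - 12\right) \left(8 + 15\right) = \left(-106\right) 23 = -2438$)
$d{\left(y \right)} = -2438$
$d{\left(-157 \right)} + \frac{1}{306773} = -2438 + \frac{1}{306773} = - \frac{747912573}{306773}$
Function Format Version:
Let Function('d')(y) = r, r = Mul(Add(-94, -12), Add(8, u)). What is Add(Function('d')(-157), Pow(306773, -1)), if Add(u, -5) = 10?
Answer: Rational(-747912573, 306773) ≈ -2438.0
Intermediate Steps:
u = 15 (u = Add(5, 10) = 15)
r = -2438 (r = Mul(Add(-94, -12), Add(8, 15)) = Mul(-106, 23) = -2438)
Function('d')(y) = -2438
Add(Function('d')(-157), Pow(306773, -1)) = Add(-2438, Pow(306773, -1)) = Add(-2438, Rational(1, 306773)) = Rational(-747912573, 306773)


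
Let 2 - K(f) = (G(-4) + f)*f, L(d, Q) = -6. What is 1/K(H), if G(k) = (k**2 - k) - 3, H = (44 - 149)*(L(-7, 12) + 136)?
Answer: -1/186090448 ≈ -5.3737e-9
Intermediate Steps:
H = -13650 (H = (44 - 149)*(-6 + 136) = -105*130 = -13650)
G(k) = -3 + k**2 - k
K(f) = 2 - f*(17 + f) (K(f) = 2 - ((-3 + (-4)**2 - 1*(-4)) + f)*f = 2 - ((-3 + 16 + 4) + f)*f = 2 - (17 + f)*f = 2 - f*(17 + f))
1/K(H) = 1/(2 - 1*(-13650)**2 - 17*(-13650)) = 1/(2 - 1*186322500 + 232050) = 1/(2 - 186322500 + 232050) = 1/(-186090448) = -1/186090448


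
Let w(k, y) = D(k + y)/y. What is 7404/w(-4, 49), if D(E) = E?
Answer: 120932/15 ≈ 8062.1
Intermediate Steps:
w(k, y) = (k + y)/y
7404/w(-4, 49) = 7404/(((-4 + 49)/49)) = 7404/(((1/49)*45)) = 7404/(45/49) = 7404*(49/45) = 120932/15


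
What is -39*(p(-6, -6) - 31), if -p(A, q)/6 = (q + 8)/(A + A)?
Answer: 1170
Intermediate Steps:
p(A, q) = -3*(8 + q)/A (p(A, q) = -6*(q + 8)/(A + A) = -6*(8 + q)/(2*A) = -6*(8 + q)*1/(2*A) = -3*(8 + q)/A)
-39*(p(-6, -6) - 31) = -39*(3*(-8 - 1*(-6))/(-6) - 31) = -39*(3*(-⅙)*(-8 + 6) - 31) = -39*(3*(-⅙)*(-2) - 31) = -39*(1 - 31) = -39*(-30) = 1170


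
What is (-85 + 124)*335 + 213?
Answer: 13278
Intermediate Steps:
(-85 + 124)*335 + 213 = 39*335 + 213 = 13065 + 213 = 13278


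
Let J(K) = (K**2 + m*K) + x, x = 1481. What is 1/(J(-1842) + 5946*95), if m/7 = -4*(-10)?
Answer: 1/3443555 ≈ 2.9040e-7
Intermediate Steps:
m = 280 (m = 7*(-4*(-10)) = 7*40 = 280)
J(K) = 1481 + K**2 + 280*K (J(K) = (K**2 + 280*K) + 1481 = 1481 + K**2 + 280*K)
1/(J(-1842) + 5946*95) = 1/((1481 + (-1842)**2 + 280*(-1842)) + 5946*95) = 1/((1481 + 3392964 - 515760) + 564870) = 1/(2878685 + 564870) = 1/3443555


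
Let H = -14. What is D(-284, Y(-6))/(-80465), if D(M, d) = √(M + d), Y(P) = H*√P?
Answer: -√(-284 - 14*I*√6)/80465 ≈ -1.2622e-5 + 0.00020982*I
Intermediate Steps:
Y(P) = -14*√P
D(-284, Y(-6))/(-80465) = √(-284 - 14*I*√6)/(-80465) = √(-284 - 14*I*√6)*(-1/80465) = -√(-284 - 14*I*√6)/80465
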